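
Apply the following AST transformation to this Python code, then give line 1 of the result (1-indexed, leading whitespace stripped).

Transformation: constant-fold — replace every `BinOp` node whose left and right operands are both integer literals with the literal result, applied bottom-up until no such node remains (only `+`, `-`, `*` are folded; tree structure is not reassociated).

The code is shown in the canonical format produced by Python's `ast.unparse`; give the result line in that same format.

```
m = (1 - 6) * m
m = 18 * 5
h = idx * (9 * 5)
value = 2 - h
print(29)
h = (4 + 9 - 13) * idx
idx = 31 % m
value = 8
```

Transformed code:
m = -5 * m
m = 90
h = idx * 45
value = 2 - h
print(29)
h = 0 * idx
idx = 31 % m
value = 8

m = -5 * m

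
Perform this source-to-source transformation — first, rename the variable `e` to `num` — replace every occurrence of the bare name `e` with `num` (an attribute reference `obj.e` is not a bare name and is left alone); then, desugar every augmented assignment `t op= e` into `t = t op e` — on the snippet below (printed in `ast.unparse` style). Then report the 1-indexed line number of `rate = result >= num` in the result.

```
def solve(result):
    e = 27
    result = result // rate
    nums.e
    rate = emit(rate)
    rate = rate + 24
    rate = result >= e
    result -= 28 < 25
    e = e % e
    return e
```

7

Transformed code:
def solve(result):
    num = 27
    result = result // rate
    nums.e
    rate = emit(rate)
    rate = rate + 24
    rate = result >= num
    result = result - (28 < 25)
    num = num % num
    return num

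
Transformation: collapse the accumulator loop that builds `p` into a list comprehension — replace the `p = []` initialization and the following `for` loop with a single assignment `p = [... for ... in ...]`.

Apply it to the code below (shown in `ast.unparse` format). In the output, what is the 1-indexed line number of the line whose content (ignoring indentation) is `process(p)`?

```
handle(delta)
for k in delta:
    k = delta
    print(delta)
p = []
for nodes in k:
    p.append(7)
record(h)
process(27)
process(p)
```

8

Transformed code:
handle(delta)
for k in delta:
    k = delta
    print(delta)
p = [7 for nodes in k]
record(h)
process(27)
process(p)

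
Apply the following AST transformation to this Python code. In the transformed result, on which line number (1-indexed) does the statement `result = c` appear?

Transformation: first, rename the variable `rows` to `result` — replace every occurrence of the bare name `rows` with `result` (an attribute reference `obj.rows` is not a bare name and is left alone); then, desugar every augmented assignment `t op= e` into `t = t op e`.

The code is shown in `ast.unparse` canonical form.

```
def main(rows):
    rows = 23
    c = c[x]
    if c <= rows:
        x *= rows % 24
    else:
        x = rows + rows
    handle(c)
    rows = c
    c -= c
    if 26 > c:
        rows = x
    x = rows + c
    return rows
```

Transformed code:
def main(result):
    result = 23
    c = c[x]
    if c <= result:
        x = x * (result % 24)
    else:
        x = result + result
    handle(c)
    result = c
    c = c - c
    if 26 > c:
        result = x
    x = result + c
    return result

9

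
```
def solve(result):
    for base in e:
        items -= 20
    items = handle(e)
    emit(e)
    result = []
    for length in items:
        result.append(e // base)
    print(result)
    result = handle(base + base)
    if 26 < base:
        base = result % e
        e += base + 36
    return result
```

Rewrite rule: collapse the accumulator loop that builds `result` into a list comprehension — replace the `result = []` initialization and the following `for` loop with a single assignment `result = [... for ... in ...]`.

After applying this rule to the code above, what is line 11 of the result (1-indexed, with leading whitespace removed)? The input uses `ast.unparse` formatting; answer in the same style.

Transformed code:
def solve(result):
    for base in e:
        items -= 20
    items = handle(e)
    emit(e)
    result = [e // base for length in items]
    print(result)
    result = handle(base + base)
    if 26 < base:
        base = result % e
        e += base + 36
    return result

e += base + 36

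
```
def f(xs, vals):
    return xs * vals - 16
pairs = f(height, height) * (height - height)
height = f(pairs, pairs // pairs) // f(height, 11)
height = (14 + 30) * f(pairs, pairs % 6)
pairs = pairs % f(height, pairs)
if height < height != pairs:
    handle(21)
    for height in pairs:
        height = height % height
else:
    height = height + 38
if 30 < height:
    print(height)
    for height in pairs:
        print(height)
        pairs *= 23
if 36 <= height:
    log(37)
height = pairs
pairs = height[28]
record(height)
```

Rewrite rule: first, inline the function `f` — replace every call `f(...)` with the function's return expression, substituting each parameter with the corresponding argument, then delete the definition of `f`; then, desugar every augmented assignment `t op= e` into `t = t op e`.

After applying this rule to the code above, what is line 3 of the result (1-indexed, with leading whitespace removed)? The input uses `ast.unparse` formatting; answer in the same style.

Transformed code:
pairs = (height * height - 16) * (height - height)
height = (pairs * (pairs // pairs) - 16) // (height * 11 - 16)
height = (14 + 30) * (pairs * (pairs % 6) - 16)
pairs = pairs % (height * pairs - 16)
if height < height != pairs:
    handle(21)
    for height in pairs:
        height = height % height
else:
    height = height + 38
if 30 < height:
    print(height)
    for height in pairs:
        print(height)
        pairs = pairs * 23
if 36 <= height:
    log(37)
height = pairs
pairs = height[28]
record(height)

height = (14 + 30) * (pairs * (pairs % 6) - 16)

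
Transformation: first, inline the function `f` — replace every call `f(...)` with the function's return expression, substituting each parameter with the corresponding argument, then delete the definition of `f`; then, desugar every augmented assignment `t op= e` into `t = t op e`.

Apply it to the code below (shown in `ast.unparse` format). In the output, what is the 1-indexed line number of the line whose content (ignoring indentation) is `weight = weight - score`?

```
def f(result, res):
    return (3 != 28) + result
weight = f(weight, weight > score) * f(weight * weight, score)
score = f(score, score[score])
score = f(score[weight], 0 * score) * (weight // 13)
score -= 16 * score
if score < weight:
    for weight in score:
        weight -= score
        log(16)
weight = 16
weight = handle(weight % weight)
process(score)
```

7

Transformed code:
weight = ((3 != 28) + weight) * ((3 != 28) + weight * weight)
score = (3 != 28) + score
score = ((3 != 28) + score[weight]) * (weight // 13)
score = score - 16 * score
if score < weight:
    for weight in score:
        weight = weight - score
        log(16)
weight = 16
weight = handle(weight % weight)
process(score)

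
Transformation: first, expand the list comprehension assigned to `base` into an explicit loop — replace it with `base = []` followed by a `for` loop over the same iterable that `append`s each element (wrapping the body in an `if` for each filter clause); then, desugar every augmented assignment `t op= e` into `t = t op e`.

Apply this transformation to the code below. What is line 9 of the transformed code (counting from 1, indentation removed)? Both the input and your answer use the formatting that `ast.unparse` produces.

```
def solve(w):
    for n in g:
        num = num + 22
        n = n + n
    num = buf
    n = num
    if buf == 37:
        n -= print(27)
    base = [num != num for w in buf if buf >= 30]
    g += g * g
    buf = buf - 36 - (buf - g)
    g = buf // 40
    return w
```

Transformed code:
def solve(w):
    for n in g:
        num = num + 22
        n = n + n
    num = buf
    n = num
    if buf == 37:
        n = n - print(27)
    base = []
    for w in buf:
        if buf >= 30:
            base.append(num != num)
    g = g + g * g
    buf = buf - 36 - (buf - g)
    g = buf // 40
    return w

base = []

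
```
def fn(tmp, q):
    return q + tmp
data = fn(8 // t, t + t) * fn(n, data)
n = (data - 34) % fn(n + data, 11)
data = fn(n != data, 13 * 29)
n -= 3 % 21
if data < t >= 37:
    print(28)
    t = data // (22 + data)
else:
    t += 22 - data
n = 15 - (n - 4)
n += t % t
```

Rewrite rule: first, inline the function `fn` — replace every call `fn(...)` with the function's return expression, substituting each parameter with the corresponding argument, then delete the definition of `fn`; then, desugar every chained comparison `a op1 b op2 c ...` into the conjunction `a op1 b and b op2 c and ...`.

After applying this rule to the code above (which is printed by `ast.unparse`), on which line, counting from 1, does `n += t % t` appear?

11

Transformed code:
data = (t + t + 8 // t) * (data + n)
n = (data - 34) % (11 + (n + data))
data = 13 * 29 + (n != data)
n -= 3 % 21
if data < t and t >= 37:
    print(28)
    t = data // (22 + data)
else:
    t += 22 - data
n = 15 - (n - 4)
n += t % t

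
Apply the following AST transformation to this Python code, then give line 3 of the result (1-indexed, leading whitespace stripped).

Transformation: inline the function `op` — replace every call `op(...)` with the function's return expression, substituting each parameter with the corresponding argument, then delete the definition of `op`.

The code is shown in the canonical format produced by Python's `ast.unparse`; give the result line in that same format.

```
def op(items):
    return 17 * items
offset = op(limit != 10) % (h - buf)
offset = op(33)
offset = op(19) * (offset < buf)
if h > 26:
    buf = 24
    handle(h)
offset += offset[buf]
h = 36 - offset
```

Transformed code:
offset = 17 * (limit != 10) % (h - buf)
offset = 17 * 33
offset = 17 * 19 * (offset < buf)
if h > 26:
    buf = 24
    handle(h)
offset += offset[buf]
h = 36 - offset

offset = 17 * 19 * (offset < buf)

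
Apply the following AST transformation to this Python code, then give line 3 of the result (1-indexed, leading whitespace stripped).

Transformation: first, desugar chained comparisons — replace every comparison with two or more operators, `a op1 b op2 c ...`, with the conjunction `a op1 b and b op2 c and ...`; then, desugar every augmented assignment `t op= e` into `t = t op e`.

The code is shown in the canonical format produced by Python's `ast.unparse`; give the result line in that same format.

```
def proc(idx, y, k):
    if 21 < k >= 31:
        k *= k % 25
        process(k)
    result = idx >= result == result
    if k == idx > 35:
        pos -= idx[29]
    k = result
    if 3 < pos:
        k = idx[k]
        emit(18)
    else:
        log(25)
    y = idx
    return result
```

k = k * (k % 25)

Transformed code:
def proc(idx, y, k):
    if 21 < k and k >= 31:
        k = k * (k % 25)
        process(k)
    result = idx >= result and result == result
    if k == idx and idx > 35:
        pos = pos - idx[29]
    k = result
    if 3 < pos:
        k = idx[k]
        emit(18)
    else:
        log(25)
    y = idx
    return result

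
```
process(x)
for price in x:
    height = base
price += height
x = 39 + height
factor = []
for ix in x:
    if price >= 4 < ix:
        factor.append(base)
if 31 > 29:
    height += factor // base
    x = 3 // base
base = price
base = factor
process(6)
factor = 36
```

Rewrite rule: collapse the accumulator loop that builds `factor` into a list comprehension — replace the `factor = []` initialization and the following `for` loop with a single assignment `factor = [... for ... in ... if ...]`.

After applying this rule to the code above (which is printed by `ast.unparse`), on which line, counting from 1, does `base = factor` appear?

11

Transformed code:
process(x)
for price in x:
    height = base
price += height
x = 39 + height
factor = [base for ix in x if price >= 4 < ix]
if 31 > 29:
    height += factor // base
    x = 3 // base
base = price
base = factor
process(6)
factor = 36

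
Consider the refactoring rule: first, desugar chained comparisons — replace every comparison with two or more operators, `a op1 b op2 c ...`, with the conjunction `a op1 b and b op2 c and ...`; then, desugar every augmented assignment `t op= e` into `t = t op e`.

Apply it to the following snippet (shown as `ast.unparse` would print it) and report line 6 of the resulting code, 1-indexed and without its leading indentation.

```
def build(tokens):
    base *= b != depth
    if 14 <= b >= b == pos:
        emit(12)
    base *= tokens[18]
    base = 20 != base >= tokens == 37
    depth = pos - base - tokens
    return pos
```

base = 20 != base and base >= tokens and (tokens == 37)

Transformed code:
def build(tokens):
    base = base * (b != depth)
    if 14 <= b and b >= b and (b == pos):
        emit(12)
    base = base * tokens[18]
    base = 20 != base and base >= tokens and (tokens == 37)
    depth = pos - base - tokens
    return pos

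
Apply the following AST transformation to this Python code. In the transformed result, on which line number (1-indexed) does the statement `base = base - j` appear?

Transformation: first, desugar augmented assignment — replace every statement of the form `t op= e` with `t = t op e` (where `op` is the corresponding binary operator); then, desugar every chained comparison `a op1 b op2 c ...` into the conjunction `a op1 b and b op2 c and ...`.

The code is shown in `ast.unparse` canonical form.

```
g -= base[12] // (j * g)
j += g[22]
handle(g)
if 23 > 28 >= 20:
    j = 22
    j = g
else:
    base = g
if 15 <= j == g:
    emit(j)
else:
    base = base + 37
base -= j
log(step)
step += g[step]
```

13

Transformed code:
g = g - base[12] // (j * g)
j = j + g[22]
handle(g)
if 23 > 28 and 28 >= 20:
    j = 22
    j = g
else:
    base = g
if 15 <= j and j == g:
    emit(j)
else:
    base = base + 37
base = base - j
log(step)
step = step + g[step]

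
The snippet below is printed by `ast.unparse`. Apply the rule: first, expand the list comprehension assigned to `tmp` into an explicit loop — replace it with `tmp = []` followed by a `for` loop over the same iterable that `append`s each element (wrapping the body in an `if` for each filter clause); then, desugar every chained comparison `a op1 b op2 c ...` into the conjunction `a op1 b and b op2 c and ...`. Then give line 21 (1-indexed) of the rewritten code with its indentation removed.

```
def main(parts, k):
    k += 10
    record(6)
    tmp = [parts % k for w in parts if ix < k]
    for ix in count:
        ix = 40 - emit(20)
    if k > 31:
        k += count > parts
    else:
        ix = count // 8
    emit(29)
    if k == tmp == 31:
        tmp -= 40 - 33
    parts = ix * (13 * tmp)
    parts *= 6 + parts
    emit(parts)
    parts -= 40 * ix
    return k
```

return k

Transformed code:
def main(parts, k):
    k += 10
    record(6)
    tmp = []
    for w in parts:
        if ix < k:
            tmp.append(parts % k)
    for ix in count:
        ix = 40 - emit(20)
    if k > 31:
        k += count > parts
    else:
        ix = count // 8
    emit(29)
    if k == tmp and tmp == 31:
        tmp -= 40 - 33
    parts = ix * (13 * tmp)
    parts *= 6 + parts
    emit(parts)
    parts -= 40 * ix
    return k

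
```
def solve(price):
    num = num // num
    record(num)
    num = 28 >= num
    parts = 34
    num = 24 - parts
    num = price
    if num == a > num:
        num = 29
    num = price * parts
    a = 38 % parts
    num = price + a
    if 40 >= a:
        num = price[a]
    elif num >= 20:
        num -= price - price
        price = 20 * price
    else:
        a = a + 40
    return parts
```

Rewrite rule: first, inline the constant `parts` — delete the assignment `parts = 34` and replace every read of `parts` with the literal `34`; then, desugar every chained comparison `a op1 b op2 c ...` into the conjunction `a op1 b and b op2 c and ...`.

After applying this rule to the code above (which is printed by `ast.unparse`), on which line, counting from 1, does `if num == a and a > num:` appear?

Transformed code:
def solve(price):
    num = num // num
    record(num)
    num = 28 >= num
    num = 24 - 34
    num = price
    if num == a and a > num:
        num = 29
    num = price * 34
    a = 38 % 34
    num = price + a
    if 40 >= a:
        num = price[a]
    elif num >= 20:
        num -= price - price
        price = 20 * price
    else:
        a = a + 40
    return 34

7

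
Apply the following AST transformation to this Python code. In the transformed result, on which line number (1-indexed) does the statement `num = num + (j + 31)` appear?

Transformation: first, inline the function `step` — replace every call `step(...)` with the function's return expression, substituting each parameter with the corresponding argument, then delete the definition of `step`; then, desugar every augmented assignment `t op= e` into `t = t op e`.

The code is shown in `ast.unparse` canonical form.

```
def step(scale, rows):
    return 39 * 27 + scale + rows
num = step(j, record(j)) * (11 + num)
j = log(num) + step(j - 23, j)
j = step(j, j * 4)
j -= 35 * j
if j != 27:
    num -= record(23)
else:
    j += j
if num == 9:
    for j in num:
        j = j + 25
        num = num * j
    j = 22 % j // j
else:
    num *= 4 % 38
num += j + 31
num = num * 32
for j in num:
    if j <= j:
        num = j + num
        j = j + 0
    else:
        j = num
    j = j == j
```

16

Transformed code:
num = (39 * 27 + j + record(j)) * (11 + num)
j = log(num) + (39 * 27 + (j - 23) + j)
j = 39 * 27 + j + j * 4
j = j - 35 * j
if j != 27:
    num = num - record(23)
else:
    j = j + j
if num == 9:
    for j in num:
        j = j + 25
        num = num * j
    j = 22 % j // j
else:
    num = num * (4 % 38)
num = num + (j + 31)
num = num * 32
for j in num:
    if j <= j:
        num = j + num
        j = j + 0
    else:
        j = num
    j = j == j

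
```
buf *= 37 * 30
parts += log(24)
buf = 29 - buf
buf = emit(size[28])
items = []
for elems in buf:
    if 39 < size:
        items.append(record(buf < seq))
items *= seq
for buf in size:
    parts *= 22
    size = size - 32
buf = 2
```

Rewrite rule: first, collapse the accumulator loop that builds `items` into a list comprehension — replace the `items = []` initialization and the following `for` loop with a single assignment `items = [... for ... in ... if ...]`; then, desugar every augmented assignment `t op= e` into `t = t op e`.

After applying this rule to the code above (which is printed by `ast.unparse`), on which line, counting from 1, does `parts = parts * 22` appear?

Transformed code:
buf = buf * (37 * 30)
parts = parts + log(24)
buf = 29 - buf
buf = emit(size[28])
items = [record(buf < seq) for elems in buf if 39 < size]
items = items * seq
for buf in size:
    parts = parts * 22
    size = size - 32
buf = 2

8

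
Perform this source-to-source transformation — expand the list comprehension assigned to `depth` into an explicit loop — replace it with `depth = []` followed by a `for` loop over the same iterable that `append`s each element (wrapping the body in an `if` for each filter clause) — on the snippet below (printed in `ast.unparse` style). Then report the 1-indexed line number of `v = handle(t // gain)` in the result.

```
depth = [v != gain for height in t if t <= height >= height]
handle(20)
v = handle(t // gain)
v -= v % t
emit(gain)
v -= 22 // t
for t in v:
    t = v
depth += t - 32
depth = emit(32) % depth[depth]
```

6

Transformed code:
depth = []
for height in t:
    if t <= height >= height:
        depth.append(v != gain)
handle(20)
v = handle(t // gain)
v -= v % t
emit(gain)
v -= 22 // t
for t in v:
    t = v
depth += t - 32
depth = emit(32) % depth[depth]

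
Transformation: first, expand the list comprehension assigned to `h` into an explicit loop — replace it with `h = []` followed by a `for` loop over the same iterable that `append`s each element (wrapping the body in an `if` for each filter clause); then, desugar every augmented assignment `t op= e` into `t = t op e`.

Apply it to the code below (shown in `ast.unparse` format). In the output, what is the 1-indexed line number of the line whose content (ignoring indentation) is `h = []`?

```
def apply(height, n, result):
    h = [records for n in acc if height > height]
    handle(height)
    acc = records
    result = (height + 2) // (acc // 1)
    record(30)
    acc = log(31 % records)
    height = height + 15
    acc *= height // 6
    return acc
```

2

Transformed code:
def apply(height, n, result):
    h = []
    for n in acc:
        if height > height:
            h.append(records)
    handle(height)
    acc = records
    result = (height + 2) // (acc // 1)
    record(30)
    acc = log(31 % records)
    height = height + 15
    acc = acc * (height // 6)
    return acc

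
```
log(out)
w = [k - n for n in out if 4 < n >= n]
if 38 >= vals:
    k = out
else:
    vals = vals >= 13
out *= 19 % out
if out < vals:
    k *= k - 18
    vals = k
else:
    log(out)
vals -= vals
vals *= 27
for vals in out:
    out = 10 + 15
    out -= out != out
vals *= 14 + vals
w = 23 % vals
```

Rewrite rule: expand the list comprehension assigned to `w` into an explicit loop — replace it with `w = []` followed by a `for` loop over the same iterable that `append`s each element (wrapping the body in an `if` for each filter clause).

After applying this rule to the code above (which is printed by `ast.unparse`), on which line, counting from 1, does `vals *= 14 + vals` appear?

Transformed code:
log(out)
w = []
for n in out:
    if 4 < n >= n:
        w.append(k - n)
if 38 >= vals:
    k = out
else:
    vals = vals >= 13
out *= 19 % out
if out < vals:
    k *= k - 18
    vals = k
else:
    log(out)
vals -= vals
vals *= 27
for vals in out:
    out = 10 + 15
    out -= out != out
vals *= 14 + vals
w = 23 % vals

21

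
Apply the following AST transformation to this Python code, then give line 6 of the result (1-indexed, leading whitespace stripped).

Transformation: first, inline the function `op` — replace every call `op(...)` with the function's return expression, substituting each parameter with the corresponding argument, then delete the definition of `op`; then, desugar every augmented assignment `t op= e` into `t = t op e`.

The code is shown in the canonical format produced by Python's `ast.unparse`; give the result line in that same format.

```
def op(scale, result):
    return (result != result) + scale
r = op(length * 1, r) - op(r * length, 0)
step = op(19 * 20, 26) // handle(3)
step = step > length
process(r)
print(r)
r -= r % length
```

Transformed code:
r = (r != r) + length * 1 - ((0 != 0) + r * length)
step = ((26 != 26) + 19 * 20) // handle(3)
step = step > length
process(r)
print(r)
r = r - r % length

r = r - r % length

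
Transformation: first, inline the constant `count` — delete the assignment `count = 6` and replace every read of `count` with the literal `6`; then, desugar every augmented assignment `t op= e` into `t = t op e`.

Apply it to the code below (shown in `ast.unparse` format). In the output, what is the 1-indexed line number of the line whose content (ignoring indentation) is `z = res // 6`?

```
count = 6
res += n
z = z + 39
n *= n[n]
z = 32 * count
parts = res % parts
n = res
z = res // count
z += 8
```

Transformed code:
res = res + n
z = z + 39
n = n * n[n]
z = 32 * 6
parts = res % parts
n = res
z = res // 6
z = z + 8

7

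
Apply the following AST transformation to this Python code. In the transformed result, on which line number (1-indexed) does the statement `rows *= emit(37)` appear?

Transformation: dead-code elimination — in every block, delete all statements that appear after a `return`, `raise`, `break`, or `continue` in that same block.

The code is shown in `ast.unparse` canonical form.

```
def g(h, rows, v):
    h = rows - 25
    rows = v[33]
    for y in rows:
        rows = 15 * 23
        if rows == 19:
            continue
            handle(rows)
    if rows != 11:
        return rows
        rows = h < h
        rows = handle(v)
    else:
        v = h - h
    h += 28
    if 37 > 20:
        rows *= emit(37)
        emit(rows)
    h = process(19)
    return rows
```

14

Transformed code:
def g(h, rows, v):
    h = rows - 25
    rows = v[33]
    for y in rows:
        rows = 15 * 23
        if rows == 19:
            continue
    if rows != 11:
        return rows
    else:
        v = h - h
    h += 28
    if 37 > 20:
        rows *= emit(37)
        emit(rows)
    h = process(19)
    return rows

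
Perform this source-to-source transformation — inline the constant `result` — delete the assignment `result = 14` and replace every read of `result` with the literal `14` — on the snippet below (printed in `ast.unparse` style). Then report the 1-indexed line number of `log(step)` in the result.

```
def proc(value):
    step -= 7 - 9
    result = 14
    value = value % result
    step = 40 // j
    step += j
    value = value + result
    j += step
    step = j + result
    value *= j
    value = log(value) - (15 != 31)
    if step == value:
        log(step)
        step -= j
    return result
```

Transformed code:
def proc(value):
    step -= 7 - 9
    value = value % 14
    step = 40 // j
    step += j
    value = value + 14
    j += step
    step = j + 14
    value *= j
    value = log(value) - (15 != 31)
    if step == value:
        log(step)
        step -= j
    return 14

12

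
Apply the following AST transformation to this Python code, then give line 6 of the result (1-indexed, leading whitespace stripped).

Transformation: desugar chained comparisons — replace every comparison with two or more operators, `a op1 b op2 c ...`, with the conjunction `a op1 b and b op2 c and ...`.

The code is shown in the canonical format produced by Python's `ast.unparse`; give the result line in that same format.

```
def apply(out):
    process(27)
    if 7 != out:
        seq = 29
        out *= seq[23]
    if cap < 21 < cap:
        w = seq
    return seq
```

if cap < 21 and 21 < cap:

Transformed code:
def apply(out):
    process(27)
    if 7 != out:
        seq = 29
        out *= seq[23]
    if cap < 21 and 21 < cap:
        w = seq
    return seq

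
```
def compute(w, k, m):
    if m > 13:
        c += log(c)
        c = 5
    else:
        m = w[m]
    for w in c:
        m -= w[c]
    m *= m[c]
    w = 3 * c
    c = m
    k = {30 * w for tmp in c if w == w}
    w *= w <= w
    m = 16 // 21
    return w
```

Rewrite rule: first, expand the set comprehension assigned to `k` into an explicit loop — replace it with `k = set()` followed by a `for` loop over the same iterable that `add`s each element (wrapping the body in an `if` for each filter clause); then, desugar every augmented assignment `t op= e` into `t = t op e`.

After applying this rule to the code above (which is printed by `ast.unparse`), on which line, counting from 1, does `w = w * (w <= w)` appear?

Transformed code:
def compute(w, k, m):
    if m > 13:
        c = c + log(c)
        c = 5
    else:
        m = w[m]
    for w in c:
        m = m - w[c]
    m = m * m[c]
    w = 3 * c
    c = m
    k = set()
    for tmp in c:
        if w == w:
            k.add(30 * w)
    w = w * (w <= w)
    m = 16 // 21
    return w

16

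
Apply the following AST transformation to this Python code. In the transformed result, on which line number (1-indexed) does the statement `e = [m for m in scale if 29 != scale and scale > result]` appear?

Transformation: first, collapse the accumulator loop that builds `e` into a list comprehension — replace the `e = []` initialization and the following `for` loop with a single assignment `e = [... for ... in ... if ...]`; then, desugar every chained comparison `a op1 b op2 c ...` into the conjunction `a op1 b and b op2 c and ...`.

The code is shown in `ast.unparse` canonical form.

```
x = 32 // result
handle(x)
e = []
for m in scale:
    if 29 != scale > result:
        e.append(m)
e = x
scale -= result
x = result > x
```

Transformed code:
x = 32 // result
handle(x)
e = [m for m in scale if 29 != scale and scale > result]
e = x
scale -= result
x = result > x

3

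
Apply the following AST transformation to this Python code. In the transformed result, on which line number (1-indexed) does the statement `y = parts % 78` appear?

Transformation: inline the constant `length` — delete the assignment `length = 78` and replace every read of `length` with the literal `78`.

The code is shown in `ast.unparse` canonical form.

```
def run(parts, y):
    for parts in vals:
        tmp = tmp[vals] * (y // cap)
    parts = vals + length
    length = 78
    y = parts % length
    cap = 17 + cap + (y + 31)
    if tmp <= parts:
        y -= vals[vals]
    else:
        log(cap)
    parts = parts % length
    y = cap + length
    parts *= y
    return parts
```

Transformed code:
def run(parts, y):
    for parts in vals:
        tmp = tmp[vals] * (y // cap)
    parts = vals + 78
    y = parts % 78
    cap = 17 + cap + (y + 31)
    if tmp <= parts:
        y -= vals[vals]
    else:
        log(cap)
    parts = parts % 78
    y = cap + 78
    parts *= y
    return parts

5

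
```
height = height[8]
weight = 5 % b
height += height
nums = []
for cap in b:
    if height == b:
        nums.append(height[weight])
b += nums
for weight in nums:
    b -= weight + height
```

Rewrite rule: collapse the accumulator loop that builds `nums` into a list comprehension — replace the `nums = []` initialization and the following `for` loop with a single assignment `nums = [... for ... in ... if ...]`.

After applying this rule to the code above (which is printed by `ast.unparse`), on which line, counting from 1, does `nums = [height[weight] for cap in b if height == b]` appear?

4

Transformed code:
height = height[8]
weight = 5 % b
height += height
nums = [height[weight] for cap in b if height == b]
b += nums
for weight in nums:
    b -= weight + height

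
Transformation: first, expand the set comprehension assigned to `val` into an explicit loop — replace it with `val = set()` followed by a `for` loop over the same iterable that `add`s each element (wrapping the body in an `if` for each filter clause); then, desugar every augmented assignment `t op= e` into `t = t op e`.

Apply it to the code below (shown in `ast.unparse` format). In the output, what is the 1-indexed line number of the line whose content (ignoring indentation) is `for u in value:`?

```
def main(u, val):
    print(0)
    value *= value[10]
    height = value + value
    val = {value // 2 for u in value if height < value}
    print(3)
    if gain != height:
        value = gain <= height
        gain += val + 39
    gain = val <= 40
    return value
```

Transformed code:
def main(u, val):
    print(0)
    value = value * value[10]
    height = value + value
    val = set()
    for u in value:
        if height < value:
            val.add(value // 2)
    print(3)
    if gain != height:
        value = gain <= height
        gain = gain + (val + 39)
    gain = val <= 40
    return value

6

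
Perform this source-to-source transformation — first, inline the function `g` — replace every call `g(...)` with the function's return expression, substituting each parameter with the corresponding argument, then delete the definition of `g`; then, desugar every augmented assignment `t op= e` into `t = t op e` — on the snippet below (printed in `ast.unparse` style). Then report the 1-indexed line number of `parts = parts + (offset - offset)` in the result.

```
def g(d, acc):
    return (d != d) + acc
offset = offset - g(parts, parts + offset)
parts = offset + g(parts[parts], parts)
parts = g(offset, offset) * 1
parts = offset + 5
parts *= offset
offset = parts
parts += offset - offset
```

Transformed code:
offset = offset - ((parts != parts) + (parts + offset))
parts = offset + ((parts[parts] != parts[parts]) + parts)
parts = ((offset != offset) + offset) * 1
parts = offset + 5
parts = parts * offset
offset = parts
parts = parts + (offset - offset)

7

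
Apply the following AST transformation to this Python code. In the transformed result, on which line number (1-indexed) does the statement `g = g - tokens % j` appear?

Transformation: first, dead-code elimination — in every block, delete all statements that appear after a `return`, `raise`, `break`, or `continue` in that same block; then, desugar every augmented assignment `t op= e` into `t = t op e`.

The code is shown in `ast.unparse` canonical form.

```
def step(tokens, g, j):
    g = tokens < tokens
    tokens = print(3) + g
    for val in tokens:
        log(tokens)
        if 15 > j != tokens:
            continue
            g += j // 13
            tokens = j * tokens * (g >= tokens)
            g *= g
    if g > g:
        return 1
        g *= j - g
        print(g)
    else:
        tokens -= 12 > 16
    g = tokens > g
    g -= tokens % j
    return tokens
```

13

Transformed code:
def step(tokens, g, j):
    g = tokens < tokens
    tokens = print(3) + g
    for val in tokens:
        log(tokens)
        if 15 > j != tokens:
            continue
    if g > g:
        return 1
    else:
        tokens = tokens - (12 > 16)
    g = tokens > g
    g = g - tokens % j
    return tokens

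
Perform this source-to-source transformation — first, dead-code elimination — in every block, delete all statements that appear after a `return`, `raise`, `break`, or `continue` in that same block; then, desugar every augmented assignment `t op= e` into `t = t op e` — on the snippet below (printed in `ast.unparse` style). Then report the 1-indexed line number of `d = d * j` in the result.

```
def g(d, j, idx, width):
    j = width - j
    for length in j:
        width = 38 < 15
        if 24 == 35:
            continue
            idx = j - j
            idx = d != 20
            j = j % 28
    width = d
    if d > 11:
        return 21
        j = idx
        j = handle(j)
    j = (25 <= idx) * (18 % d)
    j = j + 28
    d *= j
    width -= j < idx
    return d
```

Transformed code:
def g(d, j, idx, width):
    j = width - j
    for length in j:
        width = 38 < 15
        if 24 == 35:
            continue
    width = d
    if d > 11:
        return 21
    j = (25 <= idx) * (18 % d)
    j = j + 28
    d = d * j
    width = width - (j < idx)
    return d

12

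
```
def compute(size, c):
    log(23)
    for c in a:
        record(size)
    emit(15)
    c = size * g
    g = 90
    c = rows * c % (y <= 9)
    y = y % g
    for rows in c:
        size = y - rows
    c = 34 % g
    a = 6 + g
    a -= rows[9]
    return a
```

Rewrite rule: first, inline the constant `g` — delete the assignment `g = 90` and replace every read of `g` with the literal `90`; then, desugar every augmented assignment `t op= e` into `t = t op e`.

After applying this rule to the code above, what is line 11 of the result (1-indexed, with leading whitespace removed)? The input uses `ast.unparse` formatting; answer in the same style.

c = 34 % 90

Transformed code:
def compute(size, c):
    log(23)
    for c in a:
        record(size)
    emit(15)
    c = size * 90
    c = rows * c % (y <= 9)
    y = y % 90
    for rows in c:
        size = y - rows
    c = 34 % 90
    a = 6 + 90
    a = a - rows[9]
    return a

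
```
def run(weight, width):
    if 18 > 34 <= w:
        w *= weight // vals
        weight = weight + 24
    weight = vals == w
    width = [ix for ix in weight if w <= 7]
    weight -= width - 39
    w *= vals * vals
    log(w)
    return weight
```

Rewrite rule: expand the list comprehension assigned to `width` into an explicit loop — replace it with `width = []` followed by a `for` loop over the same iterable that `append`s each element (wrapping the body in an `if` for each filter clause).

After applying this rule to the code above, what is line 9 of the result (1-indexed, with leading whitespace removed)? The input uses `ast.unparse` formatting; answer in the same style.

Transformed code:
def run(weight, width):
    if 18 > 34 <= w:
        w *= weight // vals
        weight = weight + 24
    weight = vals == w
    width = []
    for ix in weight:
        if w <= 7:
            width.append(ix)
    weight -= width - 39
    w *= vals * vals
    log(w)
    return weight

width.append(ix)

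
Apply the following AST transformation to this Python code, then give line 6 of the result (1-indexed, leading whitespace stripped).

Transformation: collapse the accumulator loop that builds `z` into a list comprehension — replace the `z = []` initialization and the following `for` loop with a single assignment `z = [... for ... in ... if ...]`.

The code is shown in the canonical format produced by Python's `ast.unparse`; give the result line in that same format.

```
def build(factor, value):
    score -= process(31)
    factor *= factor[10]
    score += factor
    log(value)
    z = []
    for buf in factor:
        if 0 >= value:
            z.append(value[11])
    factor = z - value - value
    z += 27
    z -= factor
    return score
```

Transformed code:
def build(factor, value):
    score -= process(31)
    factor *= factor[10]
    score += factor
    log(value)
    z = [value[11] for buf in factor if 0 >= value]
    factor = z - value - value
    z += 27
    z -= factor
    return score

z = [value[11] for buf in factor if 0 >= value]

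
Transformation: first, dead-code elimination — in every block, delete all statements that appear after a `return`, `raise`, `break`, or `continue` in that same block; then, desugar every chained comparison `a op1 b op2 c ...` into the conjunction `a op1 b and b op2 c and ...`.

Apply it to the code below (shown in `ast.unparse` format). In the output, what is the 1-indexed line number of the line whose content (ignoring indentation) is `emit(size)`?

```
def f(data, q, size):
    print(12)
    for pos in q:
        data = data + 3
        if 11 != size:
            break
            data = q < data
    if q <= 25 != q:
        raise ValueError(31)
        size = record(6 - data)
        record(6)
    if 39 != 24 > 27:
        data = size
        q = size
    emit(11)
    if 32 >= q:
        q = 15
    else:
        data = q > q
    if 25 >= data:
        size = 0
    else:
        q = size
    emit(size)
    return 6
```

21

Transformed code:
def f(data, q, size):
    print(12)
    for pos in q:
        data = data + 3
        if 11 != size:
            break
    if q <= 25 and 25 != q:
        raise ValueError(31)
    if 39 != 24 and 24 > 27:
        data = size
        q = size
    emit(11)
    if 32 >= q:
        q = 15
    else:
        data = q > q
    if 25 >= data:
        size = 0
    else:
        q = size
    emit(size)
    return 6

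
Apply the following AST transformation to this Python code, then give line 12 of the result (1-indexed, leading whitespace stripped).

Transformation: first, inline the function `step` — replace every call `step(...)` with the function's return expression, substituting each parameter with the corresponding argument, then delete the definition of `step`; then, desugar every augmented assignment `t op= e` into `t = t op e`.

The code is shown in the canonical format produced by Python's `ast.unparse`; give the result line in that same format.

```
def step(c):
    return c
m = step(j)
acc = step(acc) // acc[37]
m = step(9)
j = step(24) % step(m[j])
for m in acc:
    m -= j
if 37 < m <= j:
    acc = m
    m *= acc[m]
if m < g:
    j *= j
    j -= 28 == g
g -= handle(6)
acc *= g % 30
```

j = j - (28 == g)

Transformed code:
m = j
acc = acc // acc[37]
m = 9
j = 24 % m[j]
for m in acc:
    m = m - j
if 37 < m <= j:
    acc = m
    m = m * acc[m]
if m < g:
    j = j * j
    j = j - (28 == g)
g = g - handle(6)
acc = acc * (g % 30)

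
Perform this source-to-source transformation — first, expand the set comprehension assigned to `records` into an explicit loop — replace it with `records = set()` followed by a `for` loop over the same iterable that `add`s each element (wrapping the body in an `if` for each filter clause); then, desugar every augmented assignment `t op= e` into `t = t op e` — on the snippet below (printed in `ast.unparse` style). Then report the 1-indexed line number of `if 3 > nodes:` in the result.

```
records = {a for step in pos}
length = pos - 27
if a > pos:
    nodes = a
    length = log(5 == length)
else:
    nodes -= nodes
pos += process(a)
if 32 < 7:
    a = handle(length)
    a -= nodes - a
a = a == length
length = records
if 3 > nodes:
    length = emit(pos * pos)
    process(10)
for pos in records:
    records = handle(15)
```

16

Transformed code:
records = set()
for step in pos:
    records.add(a)
length = pos - 27
if a > pos:
    nodes = a
    length = log(5 == length)
else:
    nodes = nodes - nodes
pos = pos + process(a)
if 32 < 7:
    a = handle(length)
    a = a - (nodes - a)
a = a == length
length = records
if 3 > nodes:
    length = emit(pos * pos)
    process(10)
for pos in records:
    records = handle(15)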